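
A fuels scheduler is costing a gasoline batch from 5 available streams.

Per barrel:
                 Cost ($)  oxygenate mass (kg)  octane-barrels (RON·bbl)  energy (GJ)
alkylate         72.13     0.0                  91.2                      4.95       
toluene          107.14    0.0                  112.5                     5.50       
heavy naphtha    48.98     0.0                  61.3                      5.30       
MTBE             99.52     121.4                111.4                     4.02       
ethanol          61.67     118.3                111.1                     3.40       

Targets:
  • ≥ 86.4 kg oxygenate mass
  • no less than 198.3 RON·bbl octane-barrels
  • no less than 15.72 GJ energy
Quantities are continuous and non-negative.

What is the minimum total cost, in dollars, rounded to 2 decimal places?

$167.37

Let x1 = barrels of alkylate, x2 = barrels of toluene, x3 = barrels of heavy naphtha, x4 = barrels of MTBE, x5 = barrels of ethanol.
Minimise 72.13x1 + 107.14x2 + 48.98x3 + 99.52x4 + 61.67x5 s.t.:
  121.4x4 + 118.3x5 ≥ 86.4   (oxygenate mass)
  91.2x1 + 112.5x2 + 61.3x3 + 111.4x4 + 111.1x5 ≥ 198.3   (octane-barrels)
  4.95x1 + 5.5x2 + 5.3x3 + 4.02x4 + 3.4x5 ≥ 15.72   (energy)
  x1, x2, x3, x4, x5 ≥ 0.
The optimal basis is {heavy naphtha, ethanol}; alkylate, toluene, MTBE drop out. Binding constraints: oxygenate mass and energy.
So heavy naphtha = 2.4975 barrels, ethanol = 0.73035 barrels.
Cost = 48.98·2.4975 + 61.67·0.73035 = 167.3682.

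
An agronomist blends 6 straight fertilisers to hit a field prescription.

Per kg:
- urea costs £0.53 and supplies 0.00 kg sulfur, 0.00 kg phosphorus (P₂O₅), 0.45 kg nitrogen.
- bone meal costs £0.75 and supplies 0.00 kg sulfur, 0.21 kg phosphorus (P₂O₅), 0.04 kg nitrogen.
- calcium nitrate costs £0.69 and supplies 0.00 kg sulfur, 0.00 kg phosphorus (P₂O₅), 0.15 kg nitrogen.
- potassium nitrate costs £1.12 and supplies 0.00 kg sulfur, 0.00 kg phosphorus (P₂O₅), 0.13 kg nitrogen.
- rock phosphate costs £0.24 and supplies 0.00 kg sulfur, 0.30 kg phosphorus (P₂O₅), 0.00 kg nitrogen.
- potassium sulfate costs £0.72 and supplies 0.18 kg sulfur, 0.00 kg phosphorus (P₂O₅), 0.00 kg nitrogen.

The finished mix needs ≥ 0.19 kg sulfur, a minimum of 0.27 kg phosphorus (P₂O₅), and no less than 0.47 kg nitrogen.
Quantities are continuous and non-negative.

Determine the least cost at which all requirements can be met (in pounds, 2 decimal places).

£1.53

Let x1 = kg of urea, x2 = kg of bone meal, x3 = kg of calcium nitrate, x4 = kg of potassium nitrate, x5 = kg of rock phosphate, x6 = kg of potassium sulfate.
min 0.53x1 + 0.75x2 + 0.69x3 + 1.12x4 + 0.24x5 + 0.72x6 with:
  0.18x6 ≥ 0.19   (sulfur)
  0.21x2 + 0.3x5 ≥ 0.27   (phosphorus (P₂O₅))
  0.45x1 + 0.04x2 + 0.15x3 + 0.13x4 ≥ 0.47   (nitrogen)
  x1, x2, x3, x4, x5, x6 ≥ 0.
The cheapest feasible vertex uses only urea, rock phosphate, potassium sulfate; bone meal, calcium nitrate, potassium nitrate are not used. There the sulfur, phosphorus (P₂O₅), nitrogen constraints are tight.
Solving gives x1 = 1.044, x5 = 0.9, x6 = 1.056.
Objective = 0.53·1.044 + 0.24·0.9 + 0.72·1.056 = 1.5296.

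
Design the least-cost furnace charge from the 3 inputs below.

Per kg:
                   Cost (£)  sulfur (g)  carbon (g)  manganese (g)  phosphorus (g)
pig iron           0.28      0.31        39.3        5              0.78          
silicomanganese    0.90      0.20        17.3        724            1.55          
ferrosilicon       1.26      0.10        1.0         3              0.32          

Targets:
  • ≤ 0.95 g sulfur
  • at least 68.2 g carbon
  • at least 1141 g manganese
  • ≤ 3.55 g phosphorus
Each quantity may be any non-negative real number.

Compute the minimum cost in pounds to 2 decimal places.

This is a linear program. Let x1 = kg of pig iron, x2 = kg of silicomanganese, x3 = kg of ferrosilicon.
min 0.28x1 + 0.9x2 + 1.26x3 subject to:
  0.31x1 + 0.2x2 + 0.1x3 ≤ 0.95   (sulfur)
  39.3x1 + 17.3x2 + 1x3 ≥ 68.2   (carbon)
  5x1 + 724x2 + 3x3 ≥ 1141   (manganese)
  0.78x1 + 1.55x2 + 0.32x3 ≤ 3.55   (phosphorus)
  x1, x2, x3 ≥ 0.
The optimal basis is {pig iron, silicomanganese}; ferrosilicon drops out. The carbon and manganese requirements are met with equality.
Optimal quantities: pig iron = 1.045 kg, silicomanganese = 1.569 kg.
Total cost: 0.28·1.045 + 0.9·1.569 = 1.7047.

£1.70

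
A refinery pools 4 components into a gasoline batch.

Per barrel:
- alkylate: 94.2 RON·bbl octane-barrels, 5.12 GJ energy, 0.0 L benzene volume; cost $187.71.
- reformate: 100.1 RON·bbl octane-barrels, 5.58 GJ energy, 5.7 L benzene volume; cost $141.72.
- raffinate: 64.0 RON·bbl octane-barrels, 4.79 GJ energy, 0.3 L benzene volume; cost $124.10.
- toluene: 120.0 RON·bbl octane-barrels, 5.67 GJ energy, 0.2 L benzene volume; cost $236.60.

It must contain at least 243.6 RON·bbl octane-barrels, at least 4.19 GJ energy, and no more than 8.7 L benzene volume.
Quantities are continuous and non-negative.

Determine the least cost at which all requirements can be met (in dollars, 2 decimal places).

$396.67

Set it up as a linear program. Let x1 = barrels of alkylate, x2 = barrels of reformate, x3 = barrels of raffinate, x4 = barrels of toluene.
Minimise 187.71x1 + 141.72x2 + 124.1x3 + 236.6x4 s.t.:
  94.2x1 + 100.1x2 + 64x3 + 120x4 ≥ 243.6   (octane-barrels)
  5.12x1 + 5.58x2 + 4.79x3 + 5.67x4 ≥ 4.19   (energy)
  5.7x2 + 0.3x3 + 0.2x4 ≤ 8.7   (benzene volume)
  x1, x2, x3, x4 ≥ 0.
At the optimum only reformate, raffinate are positive (alkylate, toluene = 0). There the octane-barrels and benzene volume constraints are tight.
That vertex is x2 = 1.4449, x3 = 1.5463.
Hence cost = 141.72·1.4449 + 124.1·1.5463 = $396.6671.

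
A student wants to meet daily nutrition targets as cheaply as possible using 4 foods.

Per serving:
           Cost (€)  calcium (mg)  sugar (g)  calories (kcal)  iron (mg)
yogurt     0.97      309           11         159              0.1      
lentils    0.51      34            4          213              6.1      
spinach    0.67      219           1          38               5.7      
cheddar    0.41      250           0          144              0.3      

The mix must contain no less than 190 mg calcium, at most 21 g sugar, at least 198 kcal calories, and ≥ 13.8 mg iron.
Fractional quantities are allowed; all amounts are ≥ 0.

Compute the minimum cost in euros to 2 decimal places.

€1.27

Treat it as an LP. Let x1 = servings of yogurt, x2 = servings of lentils, x3 = servings of spinach, x4 = servings of cheddar.
Minimise 0.97x1 + 0.51x2 + 0.67x3 + 0.41x4 subject to:
  309x1 + 34x2 + 219x3 + 250x4 ≥ 190   (calcium)
  11x1 + 4x2 + 1x3 ≤ 21   (sugar)
  159x1 + 213x2 + 38x3 + 144x4 ≥ 198   (calories)
  0.1x1 + 6.1x2 + 5.7x3 + 0.3x4 ≥ 13.8   (iron)
  x1, x2, x3, x4 ≥ 0.
The minimum-cost mix takes nothing from yogurt, cheddar — only lentils, spinach. Binding constraints: calcium and iron.
Optimal quantities: lentils = 1.698 servings, spinach = 0.604 servings.
Hence cost = 0.51·1.698 + 0.67·0.604 = €1.2707.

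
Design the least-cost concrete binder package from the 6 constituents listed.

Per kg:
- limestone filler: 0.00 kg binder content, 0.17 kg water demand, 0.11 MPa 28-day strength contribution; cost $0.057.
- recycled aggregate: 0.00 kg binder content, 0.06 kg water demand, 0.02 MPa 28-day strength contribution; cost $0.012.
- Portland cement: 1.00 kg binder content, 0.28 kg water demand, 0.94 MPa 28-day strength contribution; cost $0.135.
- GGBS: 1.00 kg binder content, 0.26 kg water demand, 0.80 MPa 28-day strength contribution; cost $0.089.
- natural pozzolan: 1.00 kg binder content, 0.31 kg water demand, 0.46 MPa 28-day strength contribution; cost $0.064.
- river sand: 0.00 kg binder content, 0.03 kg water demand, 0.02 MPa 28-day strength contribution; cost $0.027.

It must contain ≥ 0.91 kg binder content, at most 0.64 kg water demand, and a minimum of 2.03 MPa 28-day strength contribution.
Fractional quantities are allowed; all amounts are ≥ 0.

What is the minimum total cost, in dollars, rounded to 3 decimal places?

$0.249

This is a linear program. Let x1 = kg of limestone filler, x2 = kg of recycled aggregate, x3 = kg of Portland cement, x4 = kg of GGBS, x5 = kg of natural pozzolan, x6 = kg of river sand.
Minimise 0.057x1 + 0.012x2 + 0.135x3 + 0.089x4 + 0.064x5 + 0.027x6 subject to:
  1x3 + 1x4 + 1x5 ≥ 0.91   (binder content)
  0.17x1 + 0.06x2 + 0.28x3 + 0.26x4 + 0.31x5 + 0.03x6 ≤ 0.64   (water demand)
  0.11x1 + 0.02x2 + 0.94x3 + 0.8x4 + 0.46x5 + 0.02x6 ≥ 2.03   (28-day strength contribution)
  x1, x2, x3, x4, x5, x6 ≥ 0.
At the optimum only Portland cement, GGBS are positive (limestone filler, recycled aggregate, natural pozzolan, river sand = 0). Binding constraints: water demand and 28-day strength contribution.
So Portland cement = 0.7745 kg, GGBS = 1.627 kg.
Total cost: 0.135·0.7745 + 0.089·1.627 = 0.24936.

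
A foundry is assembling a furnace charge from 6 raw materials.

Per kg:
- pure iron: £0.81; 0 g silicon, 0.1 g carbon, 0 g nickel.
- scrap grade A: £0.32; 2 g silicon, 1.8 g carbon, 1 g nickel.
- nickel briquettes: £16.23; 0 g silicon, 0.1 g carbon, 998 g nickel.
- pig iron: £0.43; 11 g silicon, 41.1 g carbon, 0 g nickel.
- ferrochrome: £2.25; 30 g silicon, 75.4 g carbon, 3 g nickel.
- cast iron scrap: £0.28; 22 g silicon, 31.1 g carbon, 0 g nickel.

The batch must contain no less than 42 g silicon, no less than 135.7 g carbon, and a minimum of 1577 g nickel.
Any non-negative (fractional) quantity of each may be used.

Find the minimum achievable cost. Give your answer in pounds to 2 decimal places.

Set it up as a linear program. Let x1 = kg of pure iron, x2 = kg of scrap grade A, x3 = kg of nickel briquettes, x4 = kg of pig iron, x5 = kg of ferrochrome, x6 = kg of cast iron scrap.
Minimise 0.81x1 + 0.32x2 + 16.23x3 + 0.43x4 + 2.25x5 + 0.28x6 with:
  2x2 + 11x4 + 30x5 + 22x6 ≥ 42   (silicon)
  0.1x1 + 1.8x2 + 0.1x3 + 41.1x4 + 75.4x5 + 31.1x6 ≥ 135.7   (carbon)
  1x2 + 998x3 + 3x5 ≥ 1577   (nickel)
  x1, x2, x3, x4, x5, x6 ≥ 0.
The cheapest feasible vertex uses only nickel briquettes, cast iron scrap; pure iron, scrap grade A, pig iron, ferrochrome are not used. Binding constraints: carbon and nickel.
So nickel briquettes = 1.5802 kg, cast iron scrap = 4.3583 kg.
Total cost: 16.23·1.5802 + 0.28·4.3583 = 26.8670.

£26.87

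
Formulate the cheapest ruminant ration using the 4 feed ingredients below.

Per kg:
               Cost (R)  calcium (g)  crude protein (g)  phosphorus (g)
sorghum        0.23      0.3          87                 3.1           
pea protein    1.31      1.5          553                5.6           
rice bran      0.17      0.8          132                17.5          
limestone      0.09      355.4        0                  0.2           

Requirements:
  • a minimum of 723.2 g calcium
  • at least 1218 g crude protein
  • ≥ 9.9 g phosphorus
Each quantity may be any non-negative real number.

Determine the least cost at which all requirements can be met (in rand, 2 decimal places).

Set it up as a linear program. Let x1 = kg of sorghum, x2 = kg of pea protein, x3 = kg of rice bran, x4 = kg of limestone.
min 0.23x1 + 1.31x2 + 0.17x3 + 0.09x4 s.t.:
  0.3x1 + 1.5x2 + 0.8x3 + 355.4x4 ≥ 723.2   (calcium)
  87x1 + 553x2 + 132x3 ≥ 1218   (crude protein)
  3.1x1 + 5.6x2 + 17.5x3 + 0.2x4 ≥ 9.9   (phosphorus)
  x1, x2, x3, x4 ≥ 0.
The optimal basis is {rice bran, limestone}; sorghum, pea protein drop out. There the calcium and crude protein constraints are tight.
That vertex is x3 = 9.227, x4 = 2.014.
Cost = 0.17·9.227 + 0.09·2.014 = 1.7499.

R1.75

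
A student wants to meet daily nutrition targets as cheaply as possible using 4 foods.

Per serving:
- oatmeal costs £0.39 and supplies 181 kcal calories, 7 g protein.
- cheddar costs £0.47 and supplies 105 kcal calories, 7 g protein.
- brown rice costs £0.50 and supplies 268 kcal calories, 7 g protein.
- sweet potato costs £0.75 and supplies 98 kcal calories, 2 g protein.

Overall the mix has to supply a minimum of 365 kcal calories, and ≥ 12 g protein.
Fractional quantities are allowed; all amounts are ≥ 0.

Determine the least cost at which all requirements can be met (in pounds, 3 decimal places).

£0.738

Set it up as a linear program. Let x1 = servings of oatmeal, x2 = servings of cheddar, x3 = servings of brown rice, x4 = servings of sweet potato.
Minimize 0.39x1 + 0.47x2 + 0.5x3 + 0.75x4 s.t.:
  181x1 + 105x2 + 268x3 + 98x4 ≥ 365   (calories)
  7x1 + 7x2 + 7x3 + 2x4 ≥ 12   (protein)
  x1, x2, x3, x4 ≥ 0.
At the optimum only oatmeal, brown rice are positive (cheddar, sweet potato = 0). There the calories and protein constraints are tight.
So oatmeal = 1.085 servings, brown rice = 0.6289 servings.
Cost = 0.39·1.085 + 0.5·0.6289 = 0.73760.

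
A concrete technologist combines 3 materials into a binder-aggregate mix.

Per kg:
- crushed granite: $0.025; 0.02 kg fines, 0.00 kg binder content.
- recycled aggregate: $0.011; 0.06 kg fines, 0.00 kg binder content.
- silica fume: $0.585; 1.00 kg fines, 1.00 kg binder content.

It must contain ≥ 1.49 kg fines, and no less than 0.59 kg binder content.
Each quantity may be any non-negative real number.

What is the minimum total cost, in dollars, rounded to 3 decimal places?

$0.510

Treat it as an LP. Let x1 = kg of crushed granite, x2 = kg of recycled aggregate, x3 = kg of silica fume.
Minimise 0.025x1 + 0.011x2 + 0.585x3 s.t.:
  0.02x1 + 0.06x2 + 1x3 ≥ 1.49   (fines)
  1x3 ≥ 0.59   (binder content)
  x1, x2, x3 ≥ 0.
The minimum-cost mix takes nothing from crushed granite — only recycled aggregate, silica fume. Binding constraints: fines and binder content.
Optimal quantities: recycled aggregate = 15 kg, silica fume = 0.59 kg.
Total cost: 0.011·15 + 0.585·0.59 = 0.51015.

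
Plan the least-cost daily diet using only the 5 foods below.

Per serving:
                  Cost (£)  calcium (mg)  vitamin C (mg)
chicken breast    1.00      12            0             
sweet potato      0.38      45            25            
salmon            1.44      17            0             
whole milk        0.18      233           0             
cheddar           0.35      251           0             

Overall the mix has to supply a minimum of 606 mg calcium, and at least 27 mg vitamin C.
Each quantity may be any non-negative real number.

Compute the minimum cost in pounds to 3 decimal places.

£0.841

Set it up as a linear program. Let x1 = servings of chicken breast, x2 = servings of sweet potato, x3 = servings of salmon, x4 = servings of whole milk, x5 = servings of cheddar.
min 1x1 + 0.38x2 + 1.44x3 + 0.18x4 + 0.35x5 subject to:
  12x1 + 45x2 + 17x3 + 233x4 + 251x5 ≥ 606   (calcium)
  25x2 ≥ 27   (vitamin C)
  x1, x2, x3, x4, x5 ≥ 0.
At the optimum only sweet potato, whole milk are positive (chicken breast, salmon, cheddar = 0). There the calcium and vitamin C constraints are tight.
Optimal quantities: sweet potato = 1.08 servings, whole milk = 2.392 servings.
Hence cost = 0.38·1.08 + 0.18·2.392 = £0.84096.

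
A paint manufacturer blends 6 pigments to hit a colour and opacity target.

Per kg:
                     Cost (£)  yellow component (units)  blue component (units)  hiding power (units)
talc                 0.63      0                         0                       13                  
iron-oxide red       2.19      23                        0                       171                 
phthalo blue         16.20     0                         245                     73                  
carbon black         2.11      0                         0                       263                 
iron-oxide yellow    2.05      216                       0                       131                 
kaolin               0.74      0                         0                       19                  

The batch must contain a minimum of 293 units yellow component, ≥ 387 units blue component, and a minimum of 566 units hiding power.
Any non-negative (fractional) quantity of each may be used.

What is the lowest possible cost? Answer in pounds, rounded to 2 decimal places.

£30.56

Treat it as an LP. Let x1 = kg of talc, x2 = kg of iron-oxide red, x3 = kg of phthalo blue, x4 = kg of carbon black, x5 = kg of iron-oxide yellow, x6 = kg of kaolin.
min 0.63x1 + 2.19x2 + 16.2x3 + 2.11x4 + 2.05x5 + 0.74x6 s.t.:
  23x2 + 216x5 ≥ 293   (yellow component)
  245x3 ≥ 387   (blue component)
  13x1 + 171x2 + 73x3 + 263x4 + 131x5 + 19x6 ≥ 566   (hiding power)
  x1, x2, x3, x4, x5, x6 ≥ 0.
At the optimum only phthalo blue, carbon black, iron-oxide yellow are positive (talc, iron-oxide red, kaolin = 0). Binding constraints: yellow component, blue component, hiding power.
Solving gives x3 = 1.5796, x4 = 1.038, x5 = 1.3565.
Hence cost = 16.2·1.5796 + 2.11·1.038 + 2.05·1.3565 = £30.5605.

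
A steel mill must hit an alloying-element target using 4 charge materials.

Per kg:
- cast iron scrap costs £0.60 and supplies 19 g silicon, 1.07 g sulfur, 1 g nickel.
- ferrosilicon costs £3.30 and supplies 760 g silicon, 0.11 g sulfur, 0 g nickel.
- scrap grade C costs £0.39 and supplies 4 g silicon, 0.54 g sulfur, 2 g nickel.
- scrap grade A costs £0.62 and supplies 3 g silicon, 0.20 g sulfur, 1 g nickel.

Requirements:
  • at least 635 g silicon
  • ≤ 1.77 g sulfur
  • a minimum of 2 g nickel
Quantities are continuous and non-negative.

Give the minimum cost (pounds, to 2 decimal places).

£3.13

This is a linear program. Let x1 = kg of cast iron scrap, x2 = kg of ferrosilicon, x3 = kg of scrap grade C, x4 = kg of scrap grade A.
min 0.6x1 + 3.3x2 + 0.39x3 + 0.62x4 with:
  19x1 + 760x2 + 4x3 + 3x4 ≥ 635   (silicon)
  1.07x1 + 0.11x2 + 0.54x3 + 0.2x4 ≤ 1.77   (sulfur)
  1x1 + 2x3 + 1x4 ≥ 2   (nickel)
  x1, x2, x3, x4 ≥ 0.
The minimum-cost mix takes nothing from cast iron scrap, scrap grade A — only ferrosilicon, scrap grade C. The silicon and nickel requirements are met with equality.
That vertex is x2 = 0.8303, x3 = 1.
Objective = 3.3·0.8303 + 0.39·1 = 3.1300.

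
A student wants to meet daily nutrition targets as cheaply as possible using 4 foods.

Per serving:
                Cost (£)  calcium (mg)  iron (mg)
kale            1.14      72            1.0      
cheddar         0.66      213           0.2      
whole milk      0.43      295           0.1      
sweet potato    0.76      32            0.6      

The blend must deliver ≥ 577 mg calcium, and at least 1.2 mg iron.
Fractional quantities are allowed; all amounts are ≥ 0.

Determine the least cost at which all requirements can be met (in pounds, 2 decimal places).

£1.91

Treat it as an LP. Let x1 = servings of kale, x2 = servings of cheddar, x3 = servings of whole milk, x4 = servings of sweet potato.
Minimize 1.14x1 + 0.66x2 + 0.43x3 + 0.76x4 s.t.:
  72x1 + 213x2 + 295x3 + 32x4 ≥ 577   (calcium)
  1x1 + 0.2x2 + 0.1x3 + 0.6x4 ≥ 1.2   (iron)
  x1, x2, x3, x4 ≥ 0.
The optimal basis is {kale, whole milk}; cheddar, sweet potato drop out. The calcium and iron requirements are met with equality.
Solving gives x1 = 1.03, x3 = 1.705.
Hence cost = 1.14·1.03 + 0.43·1.705 = £1.9074.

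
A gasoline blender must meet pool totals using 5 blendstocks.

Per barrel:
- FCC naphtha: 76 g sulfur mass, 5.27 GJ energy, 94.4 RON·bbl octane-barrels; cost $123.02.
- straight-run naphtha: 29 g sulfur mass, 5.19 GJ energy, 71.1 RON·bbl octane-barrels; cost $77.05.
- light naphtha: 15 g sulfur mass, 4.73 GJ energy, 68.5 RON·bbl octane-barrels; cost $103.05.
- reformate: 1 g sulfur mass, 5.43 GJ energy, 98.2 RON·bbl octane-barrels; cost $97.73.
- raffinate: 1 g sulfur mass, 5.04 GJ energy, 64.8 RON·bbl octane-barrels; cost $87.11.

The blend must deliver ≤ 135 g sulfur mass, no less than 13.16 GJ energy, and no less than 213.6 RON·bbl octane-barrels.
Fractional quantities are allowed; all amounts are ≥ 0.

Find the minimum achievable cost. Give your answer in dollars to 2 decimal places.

$219.32

This is a linear program. Let x1 = barrels of FCC naphtha, x2 = barrels of straight-run naphtha, x3 = barrels of light naphtha, x4 = barrels of reformate, x5 = barrels of raffinate.
Minimize 123.02x1 + 77.05x2 + 103.05x3 + 97.73x4 + 87.11x5 with:
  76x1 + 29x2 + 15x3 + 1x4 + 1x5 ≤ 135   (sulfur mass)
  5.27x1 + 5.19x2 + 4.73x3 + 5.43x4 + 5.04x5 ≥ 13.16   (energy)
  94.4x1 + 71.1x2 + 68.5x3 + 98.2x4 + 64.8x5 ≥ 213.6   (octane-barrels)
  x1, x2, x3, x4, x5 ≥ 0.
The minimum-cost mix takes nothing from FCC naphtha, light naphtha, raffinate — only straight-run naphtha, reformate. Binding constraints: energy and octane-barrels.
Solving gives x2 = 1.072, x4 = 1.399.
Objective = 77.05·1.072 + 97.73·1.399 = 219.3219.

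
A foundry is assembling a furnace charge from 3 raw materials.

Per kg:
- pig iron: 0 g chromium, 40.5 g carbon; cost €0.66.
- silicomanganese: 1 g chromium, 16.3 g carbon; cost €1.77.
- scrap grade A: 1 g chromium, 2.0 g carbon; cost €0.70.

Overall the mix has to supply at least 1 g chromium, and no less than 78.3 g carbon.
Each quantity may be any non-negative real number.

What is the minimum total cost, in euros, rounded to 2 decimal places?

€1.94

Let x1 = kg of pig iron, x2 = kg of silicomanganese, x3 = kg of scrap grade A.
Minimize 0.66x1 + 1.77x2 + 0.7x3 with:
  1x2 + 1x3 ≥ 1   (chromium)
  40.5x1 + 16.3x2 + 2x3 ≥ 78.3   (carbon)
  x1, x2, x3 ≥ 0.
The minimum-cost mix takes nothing from silicomanganese — only pig iron, scrap grade A. The chromium and carbon requirements are met with equality.
That vertex is x1 = 1.884, x3 = 1.
Objective = 0.66·1.884 + 0.7·1 = 1.9434.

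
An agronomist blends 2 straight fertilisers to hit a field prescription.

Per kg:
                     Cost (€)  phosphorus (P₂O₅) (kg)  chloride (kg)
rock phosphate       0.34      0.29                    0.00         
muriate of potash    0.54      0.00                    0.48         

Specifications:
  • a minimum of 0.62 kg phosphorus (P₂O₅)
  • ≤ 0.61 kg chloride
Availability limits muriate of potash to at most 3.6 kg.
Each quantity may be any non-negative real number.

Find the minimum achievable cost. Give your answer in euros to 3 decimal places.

Treat it as an LP. Let x1 = kg of rock phosphate, x2 = kg of muriate of potash.
Minimise 0.34x1 + 0.54x2 with:
  0.29x1 ≥ 0.62   (phosphorus (P₂O₅))
  0.48x2 ≤ 0.61   (chloride)
  x2 ≤ 3.6
  x1, x2 ≥ 0.
The optimal basis is {rock phosphate}; muriate of potash drops out. The phosphorus (P₂O₅) requirement is met with equality.
Solving gives x1 = 2.138.
Hence cost = 0.34·2.138 = €0.72692.

€0.727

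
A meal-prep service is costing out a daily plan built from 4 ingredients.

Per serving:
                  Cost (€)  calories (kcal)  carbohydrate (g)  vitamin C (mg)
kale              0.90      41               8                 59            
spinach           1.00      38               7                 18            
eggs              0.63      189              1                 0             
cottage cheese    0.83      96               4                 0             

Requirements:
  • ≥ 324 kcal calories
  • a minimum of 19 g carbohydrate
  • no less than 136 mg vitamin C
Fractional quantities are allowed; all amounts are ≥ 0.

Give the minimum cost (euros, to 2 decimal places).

€2.84

Treat it as an LP. Let x1 = servings of kale, x2 = servings of spinach, x3 = servings of eggs, x4 = servings of cottage cheese.
Minimize 0.9x1 + 1x2 + 0.63x3 + 0.83x4 with:
  41x1 + 38x2 + 189x3 + 96x4 ≥ 324   (calories)
  8x1 + 7x2 + 1x3 + 4x4 ≥ 19   (carbohydrate)
  59x1 + 18x2 ≥ 136   (vitamin C)
  x1, x2, x3, x4 ≥ 0.
The cheapest feasible vertex uses only kale, eggs; spinach, cottage cheese are not used. The calories and vitamin C requirements are met with equality.
That vertex is x1 = 2.305, x3 = 1.214.
Cost = 0.9·2.305 + 0.63·1.214 = 2.8393.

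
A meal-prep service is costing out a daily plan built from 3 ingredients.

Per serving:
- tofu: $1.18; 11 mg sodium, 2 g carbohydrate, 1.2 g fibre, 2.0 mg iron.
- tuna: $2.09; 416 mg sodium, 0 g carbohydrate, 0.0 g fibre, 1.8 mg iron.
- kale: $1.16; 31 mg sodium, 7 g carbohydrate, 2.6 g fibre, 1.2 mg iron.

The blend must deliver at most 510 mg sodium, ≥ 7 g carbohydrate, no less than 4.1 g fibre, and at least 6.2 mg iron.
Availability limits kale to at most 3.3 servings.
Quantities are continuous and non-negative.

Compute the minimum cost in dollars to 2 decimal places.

$3.75

This is a linear program. Let x1 = servings of tofu, x2 = servings of tuna, x3 = servings of kale.
Minimize 1.18x1 + 2.09x2 + 1.16x3 subject to:
  11x1 + 416x2 + 31x3 ≤ 510   (sodium)
  2x1 + 7x3 ≥ 7   (carbohydrate)
  1.2x1 + 2.6x3 ≥ 4.1   (fibre)
  2x1 + 1.8x2 + 1.2x3 ≥ 6.2   (iron)
  x3 ≤ 3.3
  x1, x2, x3 ≥ 0.
The minimum-cost mix takes nothing from tuna — only tofu, kale. Binding constraints: fibre and iron.
Optimal quantities: tofu = 2.979 servings, kale = 0.2021 servings.
Total cost: 1.18·2.979 + 1.16·0.2021 = 3.7497.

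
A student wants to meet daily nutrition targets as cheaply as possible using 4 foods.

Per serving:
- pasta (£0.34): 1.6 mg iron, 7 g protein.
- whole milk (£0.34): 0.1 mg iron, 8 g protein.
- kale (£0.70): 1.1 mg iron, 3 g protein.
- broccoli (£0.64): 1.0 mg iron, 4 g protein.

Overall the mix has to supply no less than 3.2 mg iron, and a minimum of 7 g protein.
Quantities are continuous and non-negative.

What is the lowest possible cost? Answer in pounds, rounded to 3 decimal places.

Let x1 = servings of pasta, x2 = servings of whole milk, x3 = servings of kale, x4 = servings of broccoli.
Minimise 0.34x1 + 0.34x2 + 0.7x3 + 0.64x4 subject to:
  1.6x1 + 0.1x2 + 1.1x3 + 1x4 ≥ 3.2   (iron)
  7x1 + 8x2 + 3x3 + 4x4 ≥ 7   (protein)
  x1, x2, x3, x4 ≥ 0.
The minimum-cost mix takes nothing from whole milk, kale, broccoli — only pasta. The iron requirement is met with equality.
That vertex is x1 = 2.
Hence cost = 0.34·2 = £0.68000.

£0.680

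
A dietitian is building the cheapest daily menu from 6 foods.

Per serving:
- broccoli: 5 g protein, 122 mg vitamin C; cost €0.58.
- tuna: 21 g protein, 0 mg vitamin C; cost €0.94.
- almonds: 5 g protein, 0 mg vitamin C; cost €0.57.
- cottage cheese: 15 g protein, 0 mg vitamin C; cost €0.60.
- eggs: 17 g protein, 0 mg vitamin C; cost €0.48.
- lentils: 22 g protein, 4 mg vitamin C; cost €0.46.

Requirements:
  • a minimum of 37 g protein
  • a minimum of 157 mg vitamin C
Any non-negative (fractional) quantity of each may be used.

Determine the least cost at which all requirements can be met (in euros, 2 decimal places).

Set it up as a linear program. Let x1 = servings of broccoli, x2 = servings of tuna, x3 = servings of almonds, x4 = servings of cottage cheese, x5 = servings of eggs, x6 = servings of lentils.
min 0.58x1 + 0.94x2 + 0.57x3 + 0.6x4 + 0.48x5 + 0.46x6 with:
  5x1 + 21x2 + 5x3 + 15x4 + 17x5 + 22x6 ≥ 37   (protein)
  122x1 + 4x6 ≥ 157   (vitamin C)
  x1, x2, x3, x4, x5, x6 ≥ 0.
At the optimum only broccoli, lentils are positive (tuna, almonds, cottage cheese, eggs = 0). The protein and vitamin C requirements are met with equality.
That vertex is x1 = 1.241, x6 = 1.4.
Hence cost = 0.58·1.241 + 0.46·1.4 = €1.3638.

€1.36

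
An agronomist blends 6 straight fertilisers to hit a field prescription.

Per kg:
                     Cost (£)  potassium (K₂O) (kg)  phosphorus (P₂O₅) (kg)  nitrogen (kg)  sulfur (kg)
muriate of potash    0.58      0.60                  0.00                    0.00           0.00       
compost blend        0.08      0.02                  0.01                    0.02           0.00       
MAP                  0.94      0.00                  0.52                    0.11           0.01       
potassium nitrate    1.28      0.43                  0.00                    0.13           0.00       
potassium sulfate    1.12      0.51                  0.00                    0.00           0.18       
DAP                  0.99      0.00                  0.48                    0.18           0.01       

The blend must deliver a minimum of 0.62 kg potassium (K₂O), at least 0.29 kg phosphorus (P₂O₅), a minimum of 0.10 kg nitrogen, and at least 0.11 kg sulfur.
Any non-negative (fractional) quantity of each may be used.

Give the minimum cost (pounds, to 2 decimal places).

£1.55

Let x1 = kg of muriate of potash, x2 = kg of compost blend, x3 = kg of MAP, x4 = kg of potassium nitrate, x5 = kg of potassium sulfate, x6 = kg of DAP.
Minimize 0.58x1 + 0.08x2 + 0.94x3 + 1.28x4 + 1.12x5 + 0.99x6 subject to:
  0.6x1 + 0.02x2 + 0.43x4 + 0.51x5 ≥ 0.62   (potassium (K₂O))
  0.01x2 + 0.52x3 + 0.48x6 ≥ 0.29   (phosphorus (P₂O₅))
  0.02x2 + 0.11x3 + 0.13x4 + 0.18x6 ≥ 0.1   (nitrogen)
  0.01x3 + 0.18x5 + 0.01x6 ≥ 0.11   (sulfur)
  x1, x2, x3, x4, x5, x6 ≥ 0.
The optimal basis is {muriate of potash, MAP, potassium sulfate, DAP}; compost blend, potassium nitrate drop out. Binding constraints: potassium (K₂O), phosphorus (P₂O₅), nitrogen, sulfur.
Optimal quantities: muriate of potash = 0.542 kg, MAP = 0.1029 kg, potassium sulfate = 0.578 kg, DAP = 0.4926 kg.
Total cost: 0.58·0.542 + 0.94·0.1029 + 1.12·0.578 + 0.99·0.4926 = 1.5461.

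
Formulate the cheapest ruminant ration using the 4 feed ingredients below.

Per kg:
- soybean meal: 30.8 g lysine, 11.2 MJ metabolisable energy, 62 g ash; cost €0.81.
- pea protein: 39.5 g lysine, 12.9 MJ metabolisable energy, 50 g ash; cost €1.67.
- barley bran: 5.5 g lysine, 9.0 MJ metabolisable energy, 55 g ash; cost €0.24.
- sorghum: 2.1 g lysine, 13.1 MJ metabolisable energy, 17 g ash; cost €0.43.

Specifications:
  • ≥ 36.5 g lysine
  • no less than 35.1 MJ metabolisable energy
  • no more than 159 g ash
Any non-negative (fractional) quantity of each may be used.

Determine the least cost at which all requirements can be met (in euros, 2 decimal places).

This is a linear program. Let x1 = kg of soybean meal, x2 = kg of pea protein, x3 = kg of barley bran, x4 = kg of sorghum.
Minimise 0.81x1 + 1.67x2 + 0.24x3 + 0.43x4 with:
  30.8x1 + 39.5x2 + 5.5x3 + 2.1x4 ≥ 36.5   (lysine)
  11.2x1 + 12.9x2 + 9x3 + 13.1x4 ≥ 35.1   (metabolisable energy)
  62x1 + 50x2 + 55x3 + 17x4 ≤ 159   (ash)
  x1, x2, x3, x4 ≥ 0.
The optimal basis is {soybean meal, barley bran, sorghum}; pea protein drops out. Binding constraints: lysine, metabolisable energy, ash.
Solving gives x1 = 0.8245, x3 = 1.716, x4 = 0.7959.
Total cost: 0.81·0.8245 + 0.24·1.716 + 0.43·0.7959 = 1.4219.

€1.42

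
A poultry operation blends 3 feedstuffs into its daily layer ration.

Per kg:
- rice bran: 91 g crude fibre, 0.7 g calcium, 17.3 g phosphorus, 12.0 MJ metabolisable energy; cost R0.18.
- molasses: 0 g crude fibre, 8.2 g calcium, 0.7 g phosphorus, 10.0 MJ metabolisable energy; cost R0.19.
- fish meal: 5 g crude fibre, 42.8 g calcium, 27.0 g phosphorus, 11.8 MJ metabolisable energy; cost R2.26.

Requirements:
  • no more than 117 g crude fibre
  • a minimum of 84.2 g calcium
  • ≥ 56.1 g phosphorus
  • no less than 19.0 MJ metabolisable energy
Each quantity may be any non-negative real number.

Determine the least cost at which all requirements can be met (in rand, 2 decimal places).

R3.67

Let x1 = kg of rice bran, x2 = kg of molasses, x3 = kg of fish meal.
min 0.18x1 + 0.19x2 + 2.26x3 s.t.:
  91x1 + 5x3 ≤ 117   (crude fibre)
  0.7x1 + 8.2x2 + 42.8x3 ≥ 84.2   (calcium)
  17.3x1 + 0.7x2 + 27x3 ≥ 56.1   (phosphorus)
  12x1 + 10x2 + 11.8x3 ≥ 19   (metabolisable energy)
  x1, x2, x3 ≥ 0.
All 3 inputs are positive at the optimum. The crude fibre, calcium, phosphorus requirements are met with equality.
That vertex is x1 = 1.22, x2 = 3.932, x3 = 1.194.
Hence cost = 0.18·1.22 + 0.19·3.932 + 2.26·1.194 = R3.6651.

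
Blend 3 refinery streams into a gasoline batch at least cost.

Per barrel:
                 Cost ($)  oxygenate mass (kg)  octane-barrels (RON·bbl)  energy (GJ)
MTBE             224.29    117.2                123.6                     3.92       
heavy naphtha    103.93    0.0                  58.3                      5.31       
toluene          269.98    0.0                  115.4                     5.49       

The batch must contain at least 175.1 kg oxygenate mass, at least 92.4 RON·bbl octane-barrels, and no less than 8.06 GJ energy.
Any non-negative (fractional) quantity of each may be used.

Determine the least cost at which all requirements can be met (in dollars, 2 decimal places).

$378.22

Set it up as a linear program. Let x1 = barrels of MTBE, x2 = barrels of heavy naphtha, x3 = barrels of toluene.
Minimise 224.29x1 + 103.93x2 + 269.98x3 with:
  117.2x1 ≥ 175.1   (oxygenate mass)
  123.6x1 + 58.3x2 + 115.4x3 ≥ 92.4   (octane-barrels)
  3.92x1 + 5.31x2 + 5.49x3 ≥ 8.06   (energy)
  x1, x2, x3 ≥ 0.
The cheapest feasible vertex uses only MTBE, heavy naphtha; toluene is not used. The oxygenate mass and energy requirements are met with equality.
Optimal quantities: MTBE = 1.494 barrels, heavy naphtha = 0.415 barrels.
Total cost: 224.29·1.494 + 103.93·0.415 = 378.2202.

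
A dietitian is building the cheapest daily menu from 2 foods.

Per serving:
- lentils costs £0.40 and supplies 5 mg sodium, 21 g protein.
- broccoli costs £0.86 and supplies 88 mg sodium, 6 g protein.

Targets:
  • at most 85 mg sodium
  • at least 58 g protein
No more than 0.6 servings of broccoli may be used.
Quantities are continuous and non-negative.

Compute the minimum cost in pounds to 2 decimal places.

Let x1 = servings of lentils, x2 = servings of broccoli.
Minimise 0.4x1 + 0.86x2 subject to:
  5x1 + 88x2 ≤ 85   (sodium)
  21x1 + 6x2 ≥ 58   (protein)
  x2 ≤ 0.6
  x1, x2 ≥ 0.
The minimum-cost mix takes nothing from broccoli — only lentils. There the protein constraint is tight.
So lentils = 2.762 servings.
Objective = 0.4·2.762 = 1.1048.

£1.10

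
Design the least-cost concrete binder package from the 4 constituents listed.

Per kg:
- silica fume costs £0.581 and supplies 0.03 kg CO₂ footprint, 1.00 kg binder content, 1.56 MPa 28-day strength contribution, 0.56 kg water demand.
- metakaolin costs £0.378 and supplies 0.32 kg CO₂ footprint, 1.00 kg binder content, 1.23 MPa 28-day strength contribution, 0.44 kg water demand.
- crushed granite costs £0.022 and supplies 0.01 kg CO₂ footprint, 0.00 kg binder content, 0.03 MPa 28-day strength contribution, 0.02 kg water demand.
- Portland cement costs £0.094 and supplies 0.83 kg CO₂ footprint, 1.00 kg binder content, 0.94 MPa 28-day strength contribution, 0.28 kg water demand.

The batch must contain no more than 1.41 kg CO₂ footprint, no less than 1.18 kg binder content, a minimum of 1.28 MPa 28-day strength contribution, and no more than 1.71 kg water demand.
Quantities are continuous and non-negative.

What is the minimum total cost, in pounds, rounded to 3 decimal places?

£0.128

Let x1 = kg of silica fume, x2 = kg of metakaolin, x3 = kg of crushed granite, x4 = kg of Portland cement.
Minimize 0.581x1 + 0.378x2 + 0.022x3 + 0.094x4 subject to:
  0.03x1 + 0.32x2 + 0.01x3 + 0.83x4 ≤ 1.41   (CO₂ footprint)
  1x1 + 1x2 + 1x4 ≥ 1.18   (binder content)
  1.56x1 + 1.23x2 + 0.03x3 + 0.94x4 ≥ 1.28   (28-day strength contribution)
  0.56x1 + 0.44x2 + 0.02x3 + 0.28x4 ≤ 1.71   (water demand)
  x1, x2, x3, x4 ≥ 0.
The minimum-cost mix takes nothing from silica fume, metakaolin, crushed granite — only Portland cement. Binding constraint: 28-day strength contribution.
Optimal quantities: Portland cement = 1.362 kg.
Cost = 0.094·1.362 = 0.12803.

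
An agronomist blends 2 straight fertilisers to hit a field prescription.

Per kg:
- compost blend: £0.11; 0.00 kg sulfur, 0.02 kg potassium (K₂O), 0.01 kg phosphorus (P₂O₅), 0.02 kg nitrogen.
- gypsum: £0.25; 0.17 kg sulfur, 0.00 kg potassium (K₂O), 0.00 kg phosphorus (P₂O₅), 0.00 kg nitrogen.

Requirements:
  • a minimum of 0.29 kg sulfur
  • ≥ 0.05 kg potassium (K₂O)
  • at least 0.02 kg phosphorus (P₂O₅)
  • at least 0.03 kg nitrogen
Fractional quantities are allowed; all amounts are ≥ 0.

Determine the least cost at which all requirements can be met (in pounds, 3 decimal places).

£0.701

Let x1 = kg of compost blend, x2 = kg of gypsum.
Minimise 0.11x1 + 0.25x2 with:
  0.17x2 ≥ 0.29   (sulfur)
  0.02x1 ≥ 0.05   (potassium (K₂O))
  0.01x1 ≥ 0.02   (phosphorus (P₂O₅))
  0.02x1 ≥ 0.03   (nitrogen)
  x1, x2 ≥ 0.
Both inputs are positive at the optimum. Binding constraints: sulfur and potassium (K₂O).
That vertex is x1 = 2.5, x2 = 1.7059.
Hence cost = 0.11·2.5 + 0.25·1.7059 = £0.70148.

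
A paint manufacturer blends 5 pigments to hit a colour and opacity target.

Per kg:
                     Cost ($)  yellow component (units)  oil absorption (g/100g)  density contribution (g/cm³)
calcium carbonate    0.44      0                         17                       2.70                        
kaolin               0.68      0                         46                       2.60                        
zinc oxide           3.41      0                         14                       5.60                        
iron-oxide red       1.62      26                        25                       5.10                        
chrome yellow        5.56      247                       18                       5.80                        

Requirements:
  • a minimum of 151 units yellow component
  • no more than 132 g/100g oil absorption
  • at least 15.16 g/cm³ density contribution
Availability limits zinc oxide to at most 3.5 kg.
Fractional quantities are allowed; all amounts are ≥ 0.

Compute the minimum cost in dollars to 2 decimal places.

This is a linear program. Let x1 = kg of calcium carbonate, x2 = kg of kaolin, x3 = kg of zinc oxide, x4 = kg of iron-oxide red, x5 = kg of chrome yellow.
Minimise 0.44x1 + 0.68x2 + 3.41x3 + 1.62x4 + 5.56x5 with:
  26x4 + 247x5 ≥ 151   (yellow component)
  17x1 + 46x2 + 14x3 + 25x4 + 18x5 ≤ 132   (oil absorption)
  2.7x1 + 2.6x2 + 5.6x3 + 5.1x4 + 5.8x5 ≥ 15.16   (density contribution)
  x3 ≤ 3.5
  x1, x2, x3, x4, x5 ≥ 0.
The cheapest feasible vertex uses only calcium carbonate, chrome yellow; kaolin, zinc oxide, iron-oxide red are not used. Binding constraints: yellow component and density contribution.
Optimal quantities: calcium carbonate = 4.302 kg, chrome yellow = 0.6113 kg.
Cost = 0.44·4.302 + 5.56·0.6113 = 5.2917.

$5.29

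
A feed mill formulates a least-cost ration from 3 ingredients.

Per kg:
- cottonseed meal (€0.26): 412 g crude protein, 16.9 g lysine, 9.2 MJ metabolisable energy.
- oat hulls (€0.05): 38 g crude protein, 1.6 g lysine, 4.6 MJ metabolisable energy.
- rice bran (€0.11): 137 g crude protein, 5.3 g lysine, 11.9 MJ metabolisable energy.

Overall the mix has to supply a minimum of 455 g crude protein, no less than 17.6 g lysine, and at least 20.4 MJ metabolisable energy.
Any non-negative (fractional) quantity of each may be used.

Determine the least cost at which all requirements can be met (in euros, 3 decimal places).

€0.314

Treat it as an LP. Let x1 = kg of cottonseed meal, x2 = kg of oat hulls, x3 = kg of rice bran.
Minimise 0.26x1 + 0.05x2 + 0.11x3 s.t.:
  412x1 + 38x2 + 137x3 ≥ 455   (crude protein)
  16.9x1 + 1.6x2 + 5.3x3 ≥ 17.6   (lysine)
  9.2x1 + 4.6x2 + 11.9x3 ≥ 20.4   (metabolisable energy)
  x1, x2, x3 ≥ 0.
The minimum-cost mix takes nothing from oat hulls — only cottonseed meal, rice bran. The crude protein and metabolisable energy requirements are met with equality.
Solving gives x1 = 0.7192, x3 = 1.158.
Hence cost = 0.26·0.7192 + 0.11·1.158 = €0.31437.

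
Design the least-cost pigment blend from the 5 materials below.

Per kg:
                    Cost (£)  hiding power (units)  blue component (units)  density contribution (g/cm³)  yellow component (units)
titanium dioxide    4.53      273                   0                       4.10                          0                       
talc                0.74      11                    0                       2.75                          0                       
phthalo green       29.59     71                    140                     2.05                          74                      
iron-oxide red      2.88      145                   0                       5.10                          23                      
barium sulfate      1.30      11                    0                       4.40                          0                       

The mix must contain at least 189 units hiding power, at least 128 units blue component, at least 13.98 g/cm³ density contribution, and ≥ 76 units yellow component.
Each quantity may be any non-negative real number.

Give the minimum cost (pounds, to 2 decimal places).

£31.23

Let x1 = kg of titanium dioxide, x2 = kg of talc, x3 = kg of phthalo green, x4 = kg of iron-oxide red, x5 = kg of barium sulfate.
Minimize 4.53x1 + 0.74x2 + 29.59x3 + 2.88x4 + 1.3x5 subject to:
  273x1 + 11x2 + 71x3 + 145x4 + 11x5 ≥ 189   (hiding power)
  140x3 ≥ 128   (blue component)
  4.1x1 + 2.75x2 + 2.05x3 + 5.1x4 + 4.4x5 ≥ 13.98   (density contribution)
  74x3 + 23x4 ≥ 76   (yellow component)
  x1, x2, x3, x4, x5 ≥ 0.
The optimal basis is {talc, phthalo green, iron-oxide red}; titanium dioxide, barium sulfate drop out. There the hiding power, blue component, density contribution constraints are tight.
So talc = 3.276 kg, phthalo green = 0.9143 kg, iron-oxide red = 0.6072 kg.
Cost = 0.74·3.276 + 29.59·0.9143 + 2.88·0.6072 = 31.2271.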